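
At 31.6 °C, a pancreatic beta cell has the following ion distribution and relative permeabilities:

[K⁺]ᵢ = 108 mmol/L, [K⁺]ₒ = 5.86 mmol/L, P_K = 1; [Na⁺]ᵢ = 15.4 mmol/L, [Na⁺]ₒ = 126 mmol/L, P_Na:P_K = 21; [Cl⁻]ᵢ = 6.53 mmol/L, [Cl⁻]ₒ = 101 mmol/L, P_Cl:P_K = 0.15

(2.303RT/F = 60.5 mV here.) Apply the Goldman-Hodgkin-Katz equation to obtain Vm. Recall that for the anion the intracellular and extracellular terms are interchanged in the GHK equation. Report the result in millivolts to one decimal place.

46.8 mV

Vm = 60.5 · log₁₀[(Σ P·[cation]ₒ + Σ P·[anion]ᵢ) / (Σ P·[cation]ᵢ + Σ P·[anion]ₒ)]
Numerator = 1×5.86 + 21×126 + 0.15×6.53 = 2653
Denominator = 1×108 + 21×15.4 + 0.15×101 = 446.6
Vm = 60.5 · log₁₀(5.9407) = 60.5 × (0.7738) = 46.82 mV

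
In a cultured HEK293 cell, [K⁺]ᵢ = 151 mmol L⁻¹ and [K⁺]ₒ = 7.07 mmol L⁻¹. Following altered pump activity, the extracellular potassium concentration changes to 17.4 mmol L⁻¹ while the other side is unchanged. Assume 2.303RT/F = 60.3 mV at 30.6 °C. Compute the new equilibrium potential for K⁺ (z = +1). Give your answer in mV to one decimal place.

After the shift: [K⁺]_out = 17.4, [K⁺]_in = 151 mmol L⁻¹.
E_new = (60.3/1)·log₁₀(17.4/151) = 60.30 · (-0.9384) = -56.59 mV

-56.6 mV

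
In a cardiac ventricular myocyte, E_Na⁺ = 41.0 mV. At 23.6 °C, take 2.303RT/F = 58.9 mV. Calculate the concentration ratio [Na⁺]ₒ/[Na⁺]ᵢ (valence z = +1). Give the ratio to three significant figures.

4.97

log₁₀([out]/[in]) = E·z/(58.9) = 41.0 × 1 / 58.9 = 0.6961
[out]/[in] = 10^(0.6961) = 4.967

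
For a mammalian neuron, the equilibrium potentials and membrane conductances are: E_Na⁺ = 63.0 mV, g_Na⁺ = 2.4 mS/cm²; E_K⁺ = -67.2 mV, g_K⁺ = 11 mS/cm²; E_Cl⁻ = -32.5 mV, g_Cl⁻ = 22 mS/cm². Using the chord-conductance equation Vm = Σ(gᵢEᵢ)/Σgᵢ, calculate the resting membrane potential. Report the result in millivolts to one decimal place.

-36.8 mV

Σ gᵢEᵢ = 2.4·(63.0) + 11·(-67.2) + 22·(-32.5) = -1303.00
Σ gᵢ = 2.4 + 11 + 22 = 35.4
Vm = -1303.00 / 35.4 = -36.81 mV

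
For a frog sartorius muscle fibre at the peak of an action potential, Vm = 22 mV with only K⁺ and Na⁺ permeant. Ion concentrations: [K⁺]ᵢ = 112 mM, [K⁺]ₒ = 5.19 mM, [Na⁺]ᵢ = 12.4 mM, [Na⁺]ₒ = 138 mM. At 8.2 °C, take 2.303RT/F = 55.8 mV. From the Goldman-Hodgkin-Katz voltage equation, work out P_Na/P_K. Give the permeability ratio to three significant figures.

2.54

Let α = P_Na/P_K. GHK: Vm = 55.8·log₁₀[(Kₒ + α·Naₒ)/(Kᵢ + α·Naᵢ)].
10^(Vm/55.8) = 10^(22.0/55.8) = 2.4789
So 2.4789·(Kᵢ + α·Naᵢ) = Kₒ + α·Naₒ → α = (2.4789·112.0 − 5.19) / (138.0 − 2.4789·12.4)
α = (277.6 − 5.19) / (138.0 − 30.74) = 272.5/107.3 = 2.54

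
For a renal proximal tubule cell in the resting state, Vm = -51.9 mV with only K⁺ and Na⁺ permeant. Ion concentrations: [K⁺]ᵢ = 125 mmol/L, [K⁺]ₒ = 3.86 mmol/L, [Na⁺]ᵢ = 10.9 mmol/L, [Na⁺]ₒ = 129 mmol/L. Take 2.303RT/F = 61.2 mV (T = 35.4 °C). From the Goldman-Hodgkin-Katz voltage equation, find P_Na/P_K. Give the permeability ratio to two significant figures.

Let α = P_Na/P_K. GHK: Vm = 61.2·log₁₀[(Kₒ + α·Naₒ)/(Kᵢ + α·Naᵢ)].
10^(Vm/61.2) = 10^(-51.9/61.2) = 0.14189
So 0.14189·(Kᵢ + α·Naᵢ) = Kₒ + α·Naₒ → α = (0.14189·125.0 − 3.86) / (129.0 − 0.14189·10.9)
α = (17.74 − 3.86) / (129.0 − 1.547) = 13.88/127.5 = 0.1089

0.11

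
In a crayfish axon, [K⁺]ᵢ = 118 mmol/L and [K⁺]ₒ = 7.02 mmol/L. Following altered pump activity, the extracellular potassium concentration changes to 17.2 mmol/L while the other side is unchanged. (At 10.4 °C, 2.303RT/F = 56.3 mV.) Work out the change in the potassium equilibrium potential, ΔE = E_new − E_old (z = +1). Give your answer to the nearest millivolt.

E_old = (56.3/1)·log₁₀(7.02/118) = -69.00 mV
E_new = (56.3/1)·log₁₀(17.2/118) = -47.09 mV
ΔE = -47.09 − (-69.00) = 21.91 mV

22 mV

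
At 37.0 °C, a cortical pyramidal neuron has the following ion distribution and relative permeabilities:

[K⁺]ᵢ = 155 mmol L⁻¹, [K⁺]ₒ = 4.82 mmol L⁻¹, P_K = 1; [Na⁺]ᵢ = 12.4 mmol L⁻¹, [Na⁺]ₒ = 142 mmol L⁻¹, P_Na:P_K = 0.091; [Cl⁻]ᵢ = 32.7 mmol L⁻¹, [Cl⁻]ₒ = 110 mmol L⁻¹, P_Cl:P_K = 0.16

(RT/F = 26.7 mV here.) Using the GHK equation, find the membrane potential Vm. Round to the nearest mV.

-54 mV

Vm = 26.7 · ln[(Σ P·[cation]ₒ + Σ P·[anion]ᵢ) / (Σ P·[cation]ᵢ + Σ P·[anion]ₒ)]
Numerator = 1×4.82 + 0.091×142 + 0.16×32.7 = 22.97
Denominator = 1×155 + 0.091×12.4 + 0.16×110 = 173.7
Vm = 26.7 · ln(0.13224) = 26.7 × (-2.0231) = -54.02 mV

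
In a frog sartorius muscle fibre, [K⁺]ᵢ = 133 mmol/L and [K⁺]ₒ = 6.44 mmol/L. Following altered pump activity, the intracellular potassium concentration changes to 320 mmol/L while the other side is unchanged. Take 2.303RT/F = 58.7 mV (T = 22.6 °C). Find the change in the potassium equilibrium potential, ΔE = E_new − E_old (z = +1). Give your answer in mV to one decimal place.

-22.4 mV

E_old = (58.7/1)·log₁₀(6.44/133) = -77.19 mV
E_new = (58.7/1)·log₁₀(6.44/320) = -99.57 mV
ΔE = -99.57 − (-77.19) = -22.38 mV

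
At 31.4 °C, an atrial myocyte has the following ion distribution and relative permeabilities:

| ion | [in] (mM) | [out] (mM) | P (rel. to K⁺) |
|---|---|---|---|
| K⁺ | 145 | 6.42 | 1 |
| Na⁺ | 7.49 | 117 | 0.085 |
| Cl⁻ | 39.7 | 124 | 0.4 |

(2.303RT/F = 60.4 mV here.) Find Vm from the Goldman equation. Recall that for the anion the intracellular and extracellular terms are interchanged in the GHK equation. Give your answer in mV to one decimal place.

Vm = 60.4 · log₁₀[(Σ P·[cation]ₒ + Σ P·[anion]ᵢ) / (Σ P·[cation]ᵢ + Σ P·[anion]ₒ)]
Numerator = 1×6.42 + 0.085×117 + 0.4×39.7 = 32.25
Denominator = 1×145 + 0.085×7.49 + 0.4×124 = 195.2
Vm = 60.4 · log₁₀(0.16516) = 60.4 × (-0.7821) = -47.24 mV

-47.2 mV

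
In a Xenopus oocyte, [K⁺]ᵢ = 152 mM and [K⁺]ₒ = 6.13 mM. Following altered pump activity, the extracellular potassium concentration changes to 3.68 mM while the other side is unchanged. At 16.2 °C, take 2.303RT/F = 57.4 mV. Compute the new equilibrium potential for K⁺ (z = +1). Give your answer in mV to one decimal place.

After the shift: [K⁺]_out = 3.68, [K⁺]_in = 152 mM.
E_new = (57.4/1)·log₁₀(3.68/152) = 57.40 · (-1.6160) = -92.76 mV

-92.8 mV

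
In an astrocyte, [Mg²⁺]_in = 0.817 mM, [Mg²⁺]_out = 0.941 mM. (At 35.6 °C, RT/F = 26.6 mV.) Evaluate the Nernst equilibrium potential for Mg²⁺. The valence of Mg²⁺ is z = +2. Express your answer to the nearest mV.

E = (26.6/z) · ln([Mg²⁺]_out/[Mg²⁺]_in) with z = +2.
= (26.6/2) · ln(0.941/0.817) = 13.30 · ln(1.152)
= 13.30 · (0.1413) = 1.88 mV

2 mV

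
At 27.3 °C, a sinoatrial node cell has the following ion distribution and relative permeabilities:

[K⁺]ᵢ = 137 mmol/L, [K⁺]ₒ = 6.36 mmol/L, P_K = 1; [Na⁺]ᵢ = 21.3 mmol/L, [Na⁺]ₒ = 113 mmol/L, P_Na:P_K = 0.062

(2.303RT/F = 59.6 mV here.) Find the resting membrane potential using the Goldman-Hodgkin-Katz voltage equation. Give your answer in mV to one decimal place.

Vm = 59.6 · log₁₀[(Σ P·[cation]ₒ + Σ P·[anion]ᵢ) / (Σ P·[cation]ᵢ + Σ P·[anion]ₒ)]
Numerator = 1×6.36 + 0.062×113 = 13.37
Denominator = 1×137 + 0.062×21.3 = 138.3
Vm = 59.6 · log₁₀(0.096631) = 59.6 × (-1.0149) = -60.49 mV

-60.5 mV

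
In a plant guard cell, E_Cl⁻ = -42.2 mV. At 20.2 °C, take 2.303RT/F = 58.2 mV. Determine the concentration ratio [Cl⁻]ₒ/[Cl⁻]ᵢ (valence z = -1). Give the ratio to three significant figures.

5.31

log₁₀([out]/[in]) = E·z/(58.2) = -42.2 × -1 / 58.2 = 0.7251
[out]/[in] = 10^(0.7251) = 5.31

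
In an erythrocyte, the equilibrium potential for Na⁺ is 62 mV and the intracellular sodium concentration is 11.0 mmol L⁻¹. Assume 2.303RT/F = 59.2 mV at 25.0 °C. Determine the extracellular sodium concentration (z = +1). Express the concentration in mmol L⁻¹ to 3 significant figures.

123 mmol L⁻¹

Nernst: E = (59.2/1) · log₁₀([out]/[in]), so log₁₀([out]/[in]) = 62.0 × 1 / 59.2 = 1.0473.
[out]/[in] = 10^(1.0473) = 11.15.
[out] = 11.15 × 11.0 = 122.7 mmol L⁻¹.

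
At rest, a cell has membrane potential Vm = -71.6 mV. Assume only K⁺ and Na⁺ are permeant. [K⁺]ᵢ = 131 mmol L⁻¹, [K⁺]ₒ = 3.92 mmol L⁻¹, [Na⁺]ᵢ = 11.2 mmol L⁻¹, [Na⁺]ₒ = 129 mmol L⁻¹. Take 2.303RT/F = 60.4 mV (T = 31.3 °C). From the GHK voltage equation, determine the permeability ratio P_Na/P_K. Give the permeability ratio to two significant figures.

Let α = P_Na/P_K. GHK: Vm = 60.4·log₁₀[(Kₒ + α·Naₒ)/(Kᵢ + α·Naᵢ)].
10^(Vm/60.4) = 10^(-71.6/60.4) = 0.065248
So 0.065248·(Kᵢ + α·Naᵢ) = Kₒ + α·Naₒ → α = (0.065248·131.0 − 3.92) / (129.0 − 0.065248·11.2)
α = (8.548 − 3.92) / (129.0 − 0.7308) = 4.628/128.3 = 0.03608

0.036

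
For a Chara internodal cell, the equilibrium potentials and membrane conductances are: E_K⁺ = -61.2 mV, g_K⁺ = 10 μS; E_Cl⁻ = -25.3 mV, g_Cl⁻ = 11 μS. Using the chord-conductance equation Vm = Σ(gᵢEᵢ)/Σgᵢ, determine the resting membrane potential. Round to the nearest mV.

-42 mV

Σ gᵢEᵢ = 10·(-61.2) + 11·(-25.3) = -890.30
Σ gᵢ = 10 + 11 = 21
Vm = -890.30 / 21 = -42.40 mV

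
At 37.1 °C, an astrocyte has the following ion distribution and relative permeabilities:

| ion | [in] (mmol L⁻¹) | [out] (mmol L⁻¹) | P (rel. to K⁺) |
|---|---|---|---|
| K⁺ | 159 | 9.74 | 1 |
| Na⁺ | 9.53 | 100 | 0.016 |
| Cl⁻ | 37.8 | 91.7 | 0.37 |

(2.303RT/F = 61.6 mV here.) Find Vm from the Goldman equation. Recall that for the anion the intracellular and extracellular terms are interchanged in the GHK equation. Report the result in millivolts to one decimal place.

Vm = 61.6 · log₁₀[(Σ P·[cation]ₒ + Σ P·[anion]ᵢ) / (Σ P·[cation]ᵢ + Σ P·[anion]ₒ)]
Numerator = 1×9.74 + 0.016×100 + 0.37×37.8 = 25.33
Denominator = 1×159 + 0.016×9.53 + 0.37×91.7 = 193.1
Vm = 61.6 · log₁₀(0.13117) = 61.6 × (-0.8822) = -54.34 mV

-54.3 mV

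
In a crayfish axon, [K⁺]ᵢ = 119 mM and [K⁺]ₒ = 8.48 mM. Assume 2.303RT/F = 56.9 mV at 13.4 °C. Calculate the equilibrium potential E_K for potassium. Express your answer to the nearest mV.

E = (56.9/z) · log₁₀([K⁺]_out/[K⁺]_in) with z = +1.
= (56.9/1) · log₁₀(8.48/119) = 56.90 · log₁₀(0.07126)
= 56.90 · (-1.1472) = -65.27 mV

-65 mV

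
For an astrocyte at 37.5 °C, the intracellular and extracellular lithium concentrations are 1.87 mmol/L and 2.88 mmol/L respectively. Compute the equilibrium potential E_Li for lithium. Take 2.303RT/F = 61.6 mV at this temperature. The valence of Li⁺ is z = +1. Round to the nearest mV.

12 mV

E = (61.6/z) · log₁₀([Li⁺]_out/[Li⁺]_in) with z = +1.
= (61.6/1) · log₁₀(2.88/1.87) = 61.60 · log₁₀(1.54)
= 61.60 · (0.1876) = 11.55 mV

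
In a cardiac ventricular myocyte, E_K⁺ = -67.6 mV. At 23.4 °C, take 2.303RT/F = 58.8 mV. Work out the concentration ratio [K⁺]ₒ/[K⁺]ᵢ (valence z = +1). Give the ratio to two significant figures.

log₁₀([out]/[in]) = E·z/(58.8) = -67.6 × 1 / 58.8 = -1.1497
[out]/[in] = 10^(-1.1497) = 0.07085

0.071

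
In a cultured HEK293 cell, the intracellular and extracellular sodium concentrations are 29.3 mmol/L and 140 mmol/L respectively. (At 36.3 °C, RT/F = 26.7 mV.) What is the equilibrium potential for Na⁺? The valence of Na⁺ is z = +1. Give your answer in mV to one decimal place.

E = (26.7/z) · ln([Na⁺]_out/[Na⁺]_in) with z = +1.
= (26.7/1) · ln(140/29.3) = 26.70 · ln(4.778)
= 26.70 · (1.5641) = 41.76 mV

41.8 mV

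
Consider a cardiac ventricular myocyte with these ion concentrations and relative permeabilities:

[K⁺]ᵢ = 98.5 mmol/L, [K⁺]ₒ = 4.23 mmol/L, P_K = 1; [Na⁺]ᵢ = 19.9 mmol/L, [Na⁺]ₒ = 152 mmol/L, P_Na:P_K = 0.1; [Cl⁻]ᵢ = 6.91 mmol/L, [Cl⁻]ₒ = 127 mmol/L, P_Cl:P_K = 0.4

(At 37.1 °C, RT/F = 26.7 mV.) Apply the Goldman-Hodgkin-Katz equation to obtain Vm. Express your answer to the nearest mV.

Vm = 26.7 · ln[(Σ P·[cation]ₒ + Σ P·[anion]ᵢ) / (Σ P·[cation]ᵢ + Σ P·[anion]ₒ)]
Numerator = 1×4.23 + 0.1×152 + 0.4×6.91 = 22.19
Denominator = 1×98.5 + 0.1×19.9 + 0.4×127 = 151.3
Vm = 26.7 · ln(0.1467) = 26.7 × (-1.9194) = -51.25 mV

-51 mV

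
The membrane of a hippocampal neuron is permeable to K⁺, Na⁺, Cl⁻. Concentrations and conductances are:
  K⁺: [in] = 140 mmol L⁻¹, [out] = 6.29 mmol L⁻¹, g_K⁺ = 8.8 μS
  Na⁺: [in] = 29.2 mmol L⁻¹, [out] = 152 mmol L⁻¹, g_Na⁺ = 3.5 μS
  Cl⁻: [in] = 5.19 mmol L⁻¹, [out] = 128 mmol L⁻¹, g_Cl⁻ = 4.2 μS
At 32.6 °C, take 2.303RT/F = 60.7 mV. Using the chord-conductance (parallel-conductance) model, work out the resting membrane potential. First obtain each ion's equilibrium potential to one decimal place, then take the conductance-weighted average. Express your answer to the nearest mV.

-56 mV

E_K⁺ = (60.7/1)·log₁₀(6.29/140) = -81.8 mV
E_Na⁺ = (60.7/1)·log₁₀(152/29.2) = 43.5 mV
E_Cl⁻ = (60.7/-1)·log₁₀(128/5.19) = -84.5 mV
Vm = (Σ gᵢEᵢ)/(Σ gᵢ) = (8.8·-81.8 + 3.5·43.5 + 4.2·-84.5) / (8.8 + 3.5 + 4.2)
= -922.49 / 16.5 = -55.91 mV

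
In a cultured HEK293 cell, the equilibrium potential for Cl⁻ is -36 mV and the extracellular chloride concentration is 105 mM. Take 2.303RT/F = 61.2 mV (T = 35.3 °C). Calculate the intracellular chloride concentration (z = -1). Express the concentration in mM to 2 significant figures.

27 mM

Nernst: E = (61.2/-1) · log₁₀([out]/[in]), so log₁₀([out]/[in]) = -36.0 × -1 / 61.2 = 0.5882.
[out]/[in] = 10^(0.5882) = 3.875.
[in] = 105 / 3.875 = 27.1 mM.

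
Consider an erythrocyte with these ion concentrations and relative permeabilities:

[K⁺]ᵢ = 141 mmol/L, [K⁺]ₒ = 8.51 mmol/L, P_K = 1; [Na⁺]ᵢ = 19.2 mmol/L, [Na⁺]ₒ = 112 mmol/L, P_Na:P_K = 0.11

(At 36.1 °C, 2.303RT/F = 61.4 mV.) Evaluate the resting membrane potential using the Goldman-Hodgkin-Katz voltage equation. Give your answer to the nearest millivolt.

Vm = 61.4 · log₁₀[(Σ P·[cation]ₒ + Σ P·[anion]ᵢ) / (Σ P·[cation]ᵢ + Σ P·[anion]ₒ)]
Numerator = 1×8.51 + 0.11×112 = 20.83
Denominator = 1×141 + 0.11×19.2 = 143.1
Vm = 61.4 · log₁₀(0.14555) = 61.4 × (-0.8370) = -51.39 mV

-51 mV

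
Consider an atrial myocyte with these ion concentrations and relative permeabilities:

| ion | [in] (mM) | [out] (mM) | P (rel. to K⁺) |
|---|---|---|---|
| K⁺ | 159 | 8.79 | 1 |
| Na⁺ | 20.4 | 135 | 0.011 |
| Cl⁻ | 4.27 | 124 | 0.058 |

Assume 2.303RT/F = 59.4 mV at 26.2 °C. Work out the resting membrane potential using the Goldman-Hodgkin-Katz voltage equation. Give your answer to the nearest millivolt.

-71 mV

Vm = 59.4 · log₁₀[(Σ P·[cation]ₒ + Σ P·[anion]ᵢ) / (Σ P·[cation]ᵢ + Σ P·[anion]ₒ)]
Numerator = 1×8.79 + 0.011×135 + 0.058×4.27 = 10.52
Denominator = 1×159 + 0.011×20.4 + 0.058×124 = 166.4
Vm = 59.4 · log₁₀(0.063231) = 59.4 × (-1.1991) = -71.22 mV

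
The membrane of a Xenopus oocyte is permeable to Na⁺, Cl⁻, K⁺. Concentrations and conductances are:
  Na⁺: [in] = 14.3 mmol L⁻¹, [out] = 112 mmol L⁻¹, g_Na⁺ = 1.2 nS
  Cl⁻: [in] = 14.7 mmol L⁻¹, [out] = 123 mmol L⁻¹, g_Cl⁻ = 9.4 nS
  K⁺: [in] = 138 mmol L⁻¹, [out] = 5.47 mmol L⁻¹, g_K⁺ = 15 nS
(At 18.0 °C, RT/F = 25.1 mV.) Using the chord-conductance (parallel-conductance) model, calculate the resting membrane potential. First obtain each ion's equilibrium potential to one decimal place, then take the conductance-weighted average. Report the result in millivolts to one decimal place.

-64.6 mV

E_Na⁺ = (25.1/1)·ln(112/14.3) = 51.7 mV
E_Cl⁻ = (25.1/-1)·ln(123/14.7) = -53.3 mV
E_K⁺ = (25.1/1)·ln(5.47/138) = -81.0 mV
Vm = (Σ gᵢEᵢ)/(Σ gᵢ) = (1.2·51.7 + 9.4·-53.3 + 15·-81.0) / (1.2 + 9.4 + 15)
= -1653.98 / 25.6 = -64.61 mV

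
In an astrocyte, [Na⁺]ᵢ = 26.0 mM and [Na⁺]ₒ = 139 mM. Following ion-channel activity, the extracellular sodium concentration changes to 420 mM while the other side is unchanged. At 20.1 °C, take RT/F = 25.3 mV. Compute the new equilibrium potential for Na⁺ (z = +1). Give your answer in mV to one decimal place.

70.4 mV

After the shift: [Na⁺]_out = 420, [Na⁺]_in = 26.0 mM.
E_new = (25.3/1)·ln(420/26.0) = 25.30 · (2.7822) = 70.39 mV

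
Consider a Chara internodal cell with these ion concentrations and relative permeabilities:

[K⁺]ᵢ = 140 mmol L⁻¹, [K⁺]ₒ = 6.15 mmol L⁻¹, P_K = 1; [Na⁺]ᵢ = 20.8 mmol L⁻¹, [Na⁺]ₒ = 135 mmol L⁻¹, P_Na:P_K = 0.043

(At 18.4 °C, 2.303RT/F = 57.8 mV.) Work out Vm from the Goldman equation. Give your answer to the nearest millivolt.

-62 mV

Vm = 57.8 · log₁₀[(Σ P·[cation]ₒ + Σ P·[anion]ᵢ) / (Σ P·[cation]ᵢ + Σ P·[anion]ₒ)]
Numerator = 1×6.15 + 0.043×135 = 11.96
Denominator = 1×140 + 0.043×20.8 = 140.9
Vm = 57.8 · log₁₀(0.084851) = 57.8 × (-1.0713) = -61.92 mV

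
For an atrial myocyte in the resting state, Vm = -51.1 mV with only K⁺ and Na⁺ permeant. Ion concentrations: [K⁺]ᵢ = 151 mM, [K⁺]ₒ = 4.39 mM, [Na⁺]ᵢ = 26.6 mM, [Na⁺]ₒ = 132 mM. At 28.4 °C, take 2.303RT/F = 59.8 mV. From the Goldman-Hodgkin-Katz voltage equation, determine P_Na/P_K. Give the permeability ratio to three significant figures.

0.130

Let α = P_Na/P_K. GHK: Vm = 59.8·log₁₀[(Kₒ + α·Naₒ)/(Kᵢ + α·Naᵢ)].
10^(Vm/59.8) = 10^(-51.1/59.8) = 0.13979
So 0.13979·(Kᵢ + α·Naᵢ) = Kₒ + α·Naₒ → α = (0.13979·151.0 − 4.39) / (132.0 − 0.13979·26.6)
α = (21.11 − 4.39) / (132.0 − 3.718) = 16.72/128.3 = 0.1303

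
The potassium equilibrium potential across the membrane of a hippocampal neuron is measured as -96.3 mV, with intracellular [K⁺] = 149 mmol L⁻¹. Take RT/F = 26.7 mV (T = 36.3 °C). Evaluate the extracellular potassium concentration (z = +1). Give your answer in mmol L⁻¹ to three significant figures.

4.04 mmol L⁻¹

Nernst: E = (26.7/1) · ln([out]/[in]), so ln([out]/[in]) = -96.3 × 1 / 26.7 = -3.6067.
[out]/[in] = e^(-3.6067) = 0.02714.
[out] = 0.02714 × 149 = 4.044 mmol L⁻¹.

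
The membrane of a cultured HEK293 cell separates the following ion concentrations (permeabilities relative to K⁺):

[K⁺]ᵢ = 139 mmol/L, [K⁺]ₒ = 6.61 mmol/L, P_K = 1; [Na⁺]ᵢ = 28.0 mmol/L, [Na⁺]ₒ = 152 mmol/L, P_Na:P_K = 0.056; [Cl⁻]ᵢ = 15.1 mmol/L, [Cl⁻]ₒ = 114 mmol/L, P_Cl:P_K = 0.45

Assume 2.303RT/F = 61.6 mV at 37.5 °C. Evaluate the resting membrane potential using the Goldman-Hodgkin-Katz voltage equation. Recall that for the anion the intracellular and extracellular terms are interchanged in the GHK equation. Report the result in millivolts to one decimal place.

Vm = 61.6 · log₁₀[(Σ P·[cation]ₒ + Σ P·[anion]ᵢ) / (Σ P·[cation]ᵢ + Σ P·[anion]ₒ)]
Numerator = 1×6.61 + 0.056×152 + 0.45×15.1 = 21.92
Denominator = 1×139 + 0.056×28.0 + 0.45×114 = 191.9
Vm = 61.6 · log₁₀(0.11423) = 61.6 × (-0.9422) = -58.04 mV

-58.0 mV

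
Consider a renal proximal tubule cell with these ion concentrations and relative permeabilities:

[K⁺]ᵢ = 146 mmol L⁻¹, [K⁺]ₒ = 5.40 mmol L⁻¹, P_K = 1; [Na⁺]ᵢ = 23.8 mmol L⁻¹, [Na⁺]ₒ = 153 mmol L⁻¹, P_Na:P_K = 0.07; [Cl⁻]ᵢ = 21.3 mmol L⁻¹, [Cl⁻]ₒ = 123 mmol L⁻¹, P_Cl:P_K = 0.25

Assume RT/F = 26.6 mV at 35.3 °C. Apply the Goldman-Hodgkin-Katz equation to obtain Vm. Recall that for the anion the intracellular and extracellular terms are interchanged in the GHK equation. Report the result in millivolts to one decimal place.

Vm = 26.6 · ln[(Σ P·[cation]ₒ + Σ P·[anion]ᵢ) / (Σ P·[cation]ᵢ + Σ P·[anion]ₒ)]
Numerator = 1×5.40 + 0.07×153 + 0.25×21.3 = 21.43
Denominator = 1×146 + 0.07×23.8 + 0.25×123 = 178.4
Vm = 26.6 · ln(0.12014) = 26.6 × (-2.1191) = -56.37 mV

-56.4 mV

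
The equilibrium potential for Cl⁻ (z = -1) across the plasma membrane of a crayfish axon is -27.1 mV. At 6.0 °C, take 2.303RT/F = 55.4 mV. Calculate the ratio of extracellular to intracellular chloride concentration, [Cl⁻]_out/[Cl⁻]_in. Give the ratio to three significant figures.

log₁₀([out]/[in]) = E·z/(55.4) = -27.1 × -1 / 55.4 = 0.4892
[out]/[in] = 10^(0.4892) = 3.084

3.08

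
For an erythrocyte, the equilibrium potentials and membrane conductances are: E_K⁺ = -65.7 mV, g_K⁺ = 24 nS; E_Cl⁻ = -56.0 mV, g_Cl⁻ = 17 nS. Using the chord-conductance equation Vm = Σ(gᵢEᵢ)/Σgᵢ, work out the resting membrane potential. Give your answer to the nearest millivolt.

Σ gᵢEᵢ = 24·(-65.7) + 17·(-56.0) = -2528.80
Σ gᵢ = 24 + 17 = 41
Vm = -2528.80 / 41 = -61.68 mV

-62 mV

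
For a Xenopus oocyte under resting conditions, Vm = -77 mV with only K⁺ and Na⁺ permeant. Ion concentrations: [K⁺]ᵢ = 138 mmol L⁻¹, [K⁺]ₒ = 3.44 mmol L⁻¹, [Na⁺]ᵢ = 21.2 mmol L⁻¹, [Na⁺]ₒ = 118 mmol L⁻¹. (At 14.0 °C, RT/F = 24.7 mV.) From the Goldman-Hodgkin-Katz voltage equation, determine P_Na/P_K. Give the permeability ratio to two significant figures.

Let α = P_Na/P_K. GHK: Vm = 24.7·ln[(Kₒ + α·Naₒ)/(Kᵢ + α·Naᵢ)].
e^(Vm/24.7) = e^(-77.0/24.7) = 0.044272
So 0.044272·(Kᵢ + α·Naᵢ) = Kₒ + α·Naₒ → α = (0.044272·138.0 − 3.44) / (118.0 − 0.044272·21.2)
α = (6.109 − 3.44) / (118.0 − 0.9386) = 2.669/117.1 = 0.0228

0.023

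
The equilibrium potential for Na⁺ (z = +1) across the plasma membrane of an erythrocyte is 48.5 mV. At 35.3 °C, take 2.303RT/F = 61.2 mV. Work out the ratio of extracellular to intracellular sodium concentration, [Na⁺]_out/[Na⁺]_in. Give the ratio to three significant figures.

6.20

log₁₀([out]/[in]) = E·z/(61.2) = 48.5 × 1 / 61.2 = 0.7925
[out]/[in] = 10^(0.7925) = 6.201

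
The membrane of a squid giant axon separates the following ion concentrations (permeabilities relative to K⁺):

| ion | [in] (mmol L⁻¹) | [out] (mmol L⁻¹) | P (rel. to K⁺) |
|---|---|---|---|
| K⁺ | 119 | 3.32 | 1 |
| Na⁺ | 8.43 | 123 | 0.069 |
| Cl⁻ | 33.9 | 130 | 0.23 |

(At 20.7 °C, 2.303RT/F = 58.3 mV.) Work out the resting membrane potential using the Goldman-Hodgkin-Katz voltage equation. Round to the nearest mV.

Vm = 58.3 · log₁₀[(Σ P·[cation]ₒ + Σ P·[anion]ᵢ) / (Σ P·[cation]ᵢ + Σ P·[anion]ₒ)]
Numerator = 1×3.32 + 0.069×123 + 0.23×33.9 = 19.6
Denominator = 1×119 + 0.069×8.43 + 0.23×130 = 149.5
Vm = 58.3 · log₁₀(0.13115) = 58.3 × (-0.8822) = -51.43 mV

-51 mV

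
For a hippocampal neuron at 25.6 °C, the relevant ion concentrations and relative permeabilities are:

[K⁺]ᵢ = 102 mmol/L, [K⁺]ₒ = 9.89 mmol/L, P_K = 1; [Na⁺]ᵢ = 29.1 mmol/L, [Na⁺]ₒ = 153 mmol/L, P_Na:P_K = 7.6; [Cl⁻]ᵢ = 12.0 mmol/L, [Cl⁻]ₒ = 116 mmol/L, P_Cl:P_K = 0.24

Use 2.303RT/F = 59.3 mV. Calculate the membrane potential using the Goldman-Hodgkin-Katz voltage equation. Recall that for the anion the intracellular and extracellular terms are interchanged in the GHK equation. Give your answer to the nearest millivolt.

31 mV

Vm = 59.3 · log₁₀[(Σ P·[cation]ₒ + Σ P·[anion]ᵢ) / (Σ P·[cation]ᵢ + Σ P·[anion]ₒ)]
Numerator = 1×9.89 + 7.6×153 + 0.24×12.0 = 1176
Denominator = 1×102 + 7.6×29.1 + 0.24×116 = 351
Vm = 59.3 · log₁₀(3.3492) = 59.3 × (0.5249) = 31.13 mV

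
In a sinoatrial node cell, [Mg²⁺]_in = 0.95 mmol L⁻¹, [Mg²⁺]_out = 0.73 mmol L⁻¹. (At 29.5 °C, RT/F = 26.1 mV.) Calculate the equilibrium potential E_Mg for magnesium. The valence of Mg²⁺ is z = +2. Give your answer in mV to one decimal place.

E = (26.1/z) · ln([Mg²⁺]_out/[Mg²⁺]_in) with z = +2.
= (26.1/2) · ln(0.73/0.95) = 13.05 · ln(0.7684)
= 13.05 · (-0.2634) = -3.44 mV

-3.4 mV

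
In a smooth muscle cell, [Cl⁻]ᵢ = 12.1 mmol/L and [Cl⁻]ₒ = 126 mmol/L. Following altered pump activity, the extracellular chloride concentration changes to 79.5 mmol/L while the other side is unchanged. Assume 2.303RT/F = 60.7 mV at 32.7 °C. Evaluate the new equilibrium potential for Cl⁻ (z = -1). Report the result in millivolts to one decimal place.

-49.6 mV

After the shift: [Cl⁻]_out = 79.5, [Cl⁻]_in = 12.1 mmol/L.
E_new = (60.7/-1)·log₁₀(79.5/12.1) = -60.70 · (0.8176) = -49.63 mV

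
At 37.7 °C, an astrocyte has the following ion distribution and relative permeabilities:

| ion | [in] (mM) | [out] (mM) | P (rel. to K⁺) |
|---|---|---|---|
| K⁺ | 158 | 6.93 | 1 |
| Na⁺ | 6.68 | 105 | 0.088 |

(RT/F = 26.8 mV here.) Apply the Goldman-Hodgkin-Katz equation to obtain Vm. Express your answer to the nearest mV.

-61 mV

Vm = 26.8 · ln[(Σ P·[cation]ₒ + Σ P·[anion]ᵢ) / (Σ P·[cation]ᵢ + Σ P·[anion]ₒ)]
Numerator = 1×6.93 + 0.088×105 = 16.17
Denominator = 1×158 + 0.088×6.68 = 158.6
Vm = 26.8 · ln(0.10196) = 26.8 × (-2.2832) = -61.19 mV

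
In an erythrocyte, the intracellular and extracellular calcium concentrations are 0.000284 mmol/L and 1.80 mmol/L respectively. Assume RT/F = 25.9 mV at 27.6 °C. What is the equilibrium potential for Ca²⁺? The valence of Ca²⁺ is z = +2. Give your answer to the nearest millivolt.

113 mV

E = (25.9/z) · ln([Ca²⁺]_out/[Ca²⁺]_in) with z = +2.
= (25.9/2) · ln(1.80/0.000284) = 12.95 · ln(6338)
= 12.95 · (8.7543) = 113.37 mV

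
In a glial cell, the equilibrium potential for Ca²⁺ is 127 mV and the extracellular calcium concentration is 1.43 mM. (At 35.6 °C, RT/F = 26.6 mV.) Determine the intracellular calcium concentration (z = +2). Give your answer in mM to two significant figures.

0.00010 mM

Nernst: E = (26.6/2) · ln([out]/[in]), so ln([out]/[in]) = 127.0 × 2 / 26.6 = 9.5489.
[out]/[in] = e^(9.5489) = 1.403e+04.
[in] = 1.43 / 1.403e+04 = 0.0001019 mM.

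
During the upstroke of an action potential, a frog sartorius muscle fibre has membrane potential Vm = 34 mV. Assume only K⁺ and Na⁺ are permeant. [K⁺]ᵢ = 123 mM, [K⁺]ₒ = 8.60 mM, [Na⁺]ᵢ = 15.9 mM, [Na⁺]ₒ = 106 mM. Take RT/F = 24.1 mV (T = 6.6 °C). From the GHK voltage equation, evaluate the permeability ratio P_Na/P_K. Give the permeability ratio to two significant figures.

Let α = P_Na/P_K. GHK: Vm = 24.1·ln[(Kₒ + α·Naₒ)/(Kᵢ + α·Naᵢ)].
e^(Vm/24.1) = e^(34.0/24.1) = 4.0992
So 4.0992·(Kᵢ + α·Naᵢ) = Kₒ + α·Naₒ → α = (4.0992·123.0 − 8.6) / (106.0 − 4.0992·15.9)
α = (504.2 − 8.6) / (106.0 − 65.18) = 495.6/40.82 = 12.14

12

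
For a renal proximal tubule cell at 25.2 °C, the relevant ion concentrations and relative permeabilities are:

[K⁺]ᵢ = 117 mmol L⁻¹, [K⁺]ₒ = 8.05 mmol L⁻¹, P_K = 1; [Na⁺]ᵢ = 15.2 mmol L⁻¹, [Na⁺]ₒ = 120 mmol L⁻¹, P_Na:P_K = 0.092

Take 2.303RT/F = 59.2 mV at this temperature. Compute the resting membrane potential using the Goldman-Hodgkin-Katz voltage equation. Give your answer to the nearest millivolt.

Vm = 59.2 · log₁₀[(Σ P·[cation]ₒ + Σ P·[anion]ᵢ) / (Σ P·[cation]ᵢ + Σ P·[anion]ₒ)]
Numerator = 1×8.05 + 0.092×120 = 19.09
Denominator = 1×117 + 0.092×15.2 = 118.4
Vm = 59.2 · log₁₀(0.16124) = 59.2 × (-0.7925) = -46.92 mV

-47 mV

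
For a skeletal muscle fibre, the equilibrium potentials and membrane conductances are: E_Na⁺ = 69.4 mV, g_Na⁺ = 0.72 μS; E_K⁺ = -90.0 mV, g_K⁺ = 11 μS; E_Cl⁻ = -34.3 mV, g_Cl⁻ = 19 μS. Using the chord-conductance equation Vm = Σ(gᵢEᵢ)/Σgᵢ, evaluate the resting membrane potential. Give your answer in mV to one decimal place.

-51.8 mV

Σ gᵢEᵢ = 0.72·(69.4) + 11·(-90.0) + 19·(-34.3) = -1591.73
Σ gᵢ = 0.72 + 11 + 19 = 30.72
Vm = -1591.73 / 30.72 = -51.81 mV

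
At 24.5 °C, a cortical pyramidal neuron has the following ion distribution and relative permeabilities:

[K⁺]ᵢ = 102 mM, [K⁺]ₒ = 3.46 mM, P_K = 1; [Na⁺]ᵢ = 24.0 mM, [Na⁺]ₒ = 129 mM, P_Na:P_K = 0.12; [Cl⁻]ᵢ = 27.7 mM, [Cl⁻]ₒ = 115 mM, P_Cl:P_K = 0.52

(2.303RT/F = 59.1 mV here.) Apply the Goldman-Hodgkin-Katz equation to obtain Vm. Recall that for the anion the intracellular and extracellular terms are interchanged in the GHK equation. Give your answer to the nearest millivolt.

Vm = 59.1 · log₁₀[(Σ P·[cation]ₒ + Σ P·[anion]ᵢ) / (Σ P·[cation]ᵢ + Σ P·[anion]ₒ)]
Numerator = 1×3.46 + 0.12×129 + 0.52×27.7 = 33.34
Denominator = 1×102 + 0.12×24.0 + 0.52×115 = 164.7
Vm = 59.1 · log₁₀(0.20248) = 59.1 × (-0.6936) = -40.99 mV

-41 mV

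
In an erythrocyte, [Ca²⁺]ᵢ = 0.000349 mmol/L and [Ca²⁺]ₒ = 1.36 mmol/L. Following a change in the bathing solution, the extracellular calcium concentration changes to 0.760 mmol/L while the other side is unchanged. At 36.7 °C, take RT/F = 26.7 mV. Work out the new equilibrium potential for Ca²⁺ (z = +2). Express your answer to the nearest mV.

After the shift: [Ca²⁺]_out = 0.760, [Ca²⁺]_in = 0.000349 mmol/L.
E_new = (26.7/2)·ln(0.760/0.000349) = 13.35 · (7.6860) = 102.61 mV

103 mV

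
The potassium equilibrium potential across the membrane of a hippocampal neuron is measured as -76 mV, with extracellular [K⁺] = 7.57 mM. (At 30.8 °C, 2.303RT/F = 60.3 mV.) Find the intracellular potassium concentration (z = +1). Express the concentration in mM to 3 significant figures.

138 mM

Nernst: E = (60.3/1) · log₁₀([out]/[in]), so log₁₀([out]/[in]) = -76.0 × 1 / 60.3 = -1.2604.
[out]/[in] = 10^(-1.2604) = 0.05491.
[in] = 7.57 / 0.05491 = 137.9 mM.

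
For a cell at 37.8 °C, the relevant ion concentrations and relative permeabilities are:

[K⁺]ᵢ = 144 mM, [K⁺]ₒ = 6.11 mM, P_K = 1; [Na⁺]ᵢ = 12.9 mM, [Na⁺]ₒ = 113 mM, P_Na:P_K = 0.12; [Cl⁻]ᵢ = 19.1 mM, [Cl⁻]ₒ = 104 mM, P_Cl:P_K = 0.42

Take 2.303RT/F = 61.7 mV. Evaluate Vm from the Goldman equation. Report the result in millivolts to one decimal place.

-51.5 mV

Vm = 61.7 · log₁₀[(Σ P·[cation]ₒ + Σ P·[anion]ᵢ) / (Σ P·[cation]ᵢ + Σ P·[anion]ₒ)]
Numerator = 1×6.11 + 0.12×113 + 0.42×19.1 = 27.69
Denominator = 1×144 + 0.12×12.9 + 0.42×104 = 189.2
Vm = 61.7 · log₁₀(0.14634) = 61.7 × (-0.8346) = -51.50 mV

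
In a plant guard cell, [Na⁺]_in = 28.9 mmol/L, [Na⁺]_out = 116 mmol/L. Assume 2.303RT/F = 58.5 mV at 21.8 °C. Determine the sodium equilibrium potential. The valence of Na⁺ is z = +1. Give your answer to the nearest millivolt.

E = (58.5/z) · log₁₀([Na⁺]_out/[Na⁺]_in) with z = +1.
= (58.5/1) · log₁₀(116/28.9) = 58.50 · log₁₀(4.014)
= 58.50 · (0.6036) = 35.31 mV

35 mV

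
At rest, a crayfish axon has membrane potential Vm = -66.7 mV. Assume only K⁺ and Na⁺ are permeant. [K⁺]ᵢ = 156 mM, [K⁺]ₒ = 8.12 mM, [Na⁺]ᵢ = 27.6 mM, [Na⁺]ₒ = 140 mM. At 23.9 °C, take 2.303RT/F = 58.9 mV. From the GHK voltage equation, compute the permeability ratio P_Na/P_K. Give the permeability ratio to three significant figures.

Let α = P_Na/P_K. GHK: Vm = 58.9·log₁₀[(Kₒ + α·Naₒ)/(Kᵢ + α·Naᵢ)].
10^(Vm/58.9) = 10^(-66.7/58.9) = 0.073718
So 0.073718·(Kᵢ + α·Naᵢ) = Kₒ + α·Naₒ → α = (0.073718·156.0 − 8.12) / (140.0 − 0.073718·27.6)
α = (11.5 − 8.12) / (140.0 − 2.035) = 3.38/138 = 0.0245

0.0245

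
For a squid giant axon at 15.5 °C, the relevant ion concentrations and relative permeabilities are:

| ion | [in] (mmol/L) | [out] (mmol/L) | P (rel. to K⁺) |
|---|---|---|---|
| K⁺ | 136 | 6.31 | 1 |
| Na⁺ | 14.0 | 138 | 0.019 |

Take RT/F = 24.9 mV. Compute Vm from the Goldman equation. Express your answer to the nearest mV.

Vm = 24.9 · ln[(Σ P·[cation]ₒ + Σ P·[anion]ᵢ) / (Σ P·[cation]ᵢ + Σ P·[anion]ₒ)]
Numerator = 1×6.31 + 0.019×138 = 8.932
Denominator = 1×136 + 0.019×14.0 = 136.3
Vm = 24.9 · ln(0.065548) = 24.9 × (-2.7250) = -67.85 mV

-68 mV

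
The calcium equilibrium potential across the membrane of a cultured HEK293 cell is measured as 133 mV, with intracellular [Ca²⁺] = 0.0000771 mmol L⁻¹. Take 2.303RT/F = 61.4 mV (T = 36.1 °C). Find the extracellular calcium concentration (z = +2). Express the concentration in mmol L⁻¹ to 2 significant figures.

1.7 mmol L⁻¹

Nernst: E = (61.4/2) · log₁₀([out]/[in]), so log₁₀([out]/[in]) = 133.0 × 2 / 61.4 = 4.3322.
[out]/[in] = 10^(4.3322) = 2.149e+04.
[out] = 2.149e+04 × 0.0000771 = 1.657 mmol L⁻¹.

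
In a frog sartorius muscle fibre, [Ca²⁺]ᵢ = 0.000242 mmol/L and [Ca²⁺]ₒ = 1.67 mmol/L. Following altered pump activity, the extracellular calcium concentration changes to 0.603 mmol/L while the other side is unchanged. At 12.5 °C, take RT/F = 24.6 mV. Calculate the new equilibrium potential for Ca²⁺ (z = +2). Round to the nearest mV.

After the shift: [Ca²⁺]_out = 0.603, [Ca²⁺]_in = 0.000242 mmol/L.
E_new = (24.6/2)·ln(0.603/0.000242) = 12.30 · (7.8207) = 96.20 mV

96 mV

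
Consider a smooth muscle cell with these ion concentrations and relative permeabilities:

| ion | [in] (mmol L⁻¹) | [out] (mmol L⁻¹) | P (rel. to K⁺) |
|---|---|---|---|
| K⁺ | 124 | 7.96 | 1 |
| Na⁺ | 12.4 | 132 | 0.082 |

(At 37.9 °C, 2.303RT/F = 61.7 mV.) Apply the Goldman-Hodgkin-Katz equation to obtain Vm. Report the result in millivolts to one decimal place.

-50.8 mV

Vm = 61.7 · log₁₀[(Σ P·[cation]ₒ + Σ P·[anion]ᵢ) / (Σ P·[cation]ᵢ + Σ P·[anion]ₒ)]
Numerator = 1×7.96 + 0.082×132 = 18.78
Denominator = 1×124 + 0.082×12.4 = 125
Vm = 61.7 · log₁₀(0.15025) = 61.7 × (-0.8232) = -50.79 mV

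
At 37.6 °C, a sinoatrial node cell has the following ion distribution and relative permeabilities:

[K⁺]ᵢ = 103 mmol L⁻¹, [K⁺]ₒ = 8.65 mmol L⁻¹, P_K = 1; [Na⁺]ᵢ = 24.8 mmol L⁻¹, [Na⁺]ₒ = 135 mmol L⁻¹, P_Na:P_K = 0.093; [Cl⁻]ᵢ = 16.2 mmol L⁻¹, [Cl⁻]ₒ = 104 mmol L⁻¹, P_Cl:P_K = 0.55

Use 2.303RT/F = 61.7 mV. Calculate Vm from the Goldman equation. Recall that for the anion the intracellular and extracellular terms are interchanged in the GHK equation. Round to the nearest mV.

-45 mV

Vm = 61.7 · log₁₀[(Σ P·[cation]ₒ + Σ P·[anion]ᵢ) / (Σ P·[cation]ᵢ + Σ P·[anion]ₒ)]
Numerator = 1×8.65 + 0.093×135 + 0.55×16.2 = 30.11
Denominator = 1×103 + 0.093×24.8 + 0.55×104 = 162.5
Vm = 61.7 · log₁₀(0.18532) = 61.7 × (-0.7321) = -45.17 mV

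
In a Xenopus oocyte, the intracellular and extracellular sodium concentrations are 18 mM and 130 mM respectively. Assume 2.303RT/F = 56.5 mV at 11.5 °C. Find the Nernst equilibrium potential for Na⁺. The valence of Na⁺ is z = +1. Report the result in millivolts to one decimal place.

E = (56.5/z) · log₁₀([Na⁺]_out/[Na⁺]_in) with z = +1.
= (56.5/1) · log₁₀(130/18) = 56.50 · log₁₀(7.222)
= 56.50 · (0.8587) = 48.51 mV

48.5 mV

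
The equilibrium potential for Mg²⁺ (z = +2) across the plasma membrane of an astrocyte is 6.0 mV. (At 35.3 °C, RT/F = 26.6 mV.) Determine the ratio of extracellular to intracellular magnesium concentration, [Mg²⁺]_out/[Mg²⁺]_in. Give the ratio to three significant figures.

1.57

ln([out]/[in]) = E·z/(26.6) = 6.0 × 2 / 26.6 = 0.4511
[out]/[in] = e^(0.4511) = 1.57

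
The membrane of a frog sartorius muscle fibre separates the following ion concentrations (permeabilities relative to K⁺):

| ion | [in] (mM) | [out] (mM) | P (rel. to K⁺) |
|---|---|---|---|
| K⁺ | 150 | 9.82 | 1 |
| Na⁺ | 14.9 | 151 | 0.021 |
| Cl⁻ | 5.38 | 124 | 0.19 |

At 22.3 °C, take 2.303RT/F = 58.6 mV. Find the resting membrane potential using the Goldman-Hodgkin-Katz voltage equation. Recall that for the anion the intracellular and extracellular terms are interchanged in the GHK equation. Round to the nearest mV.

Vm = 58.6 · log₁₀[(Σ P·[cation]ₒ + Σ P·[anion]ᵢ) / (Σ P·[cation]ᵢ + Σ P·[anion]ₒ)]
Numerator = 1×9.82 + 0.021×151 + 0.19×5.38 = 14.01
Denominator = 1×150 + 0.021×14.9 + 0.19×124 = 173.9
Vm = 58.6 · log₁₀(0.080595) = 58.6 × (-1.0937) = -64.09 mV

-64 mV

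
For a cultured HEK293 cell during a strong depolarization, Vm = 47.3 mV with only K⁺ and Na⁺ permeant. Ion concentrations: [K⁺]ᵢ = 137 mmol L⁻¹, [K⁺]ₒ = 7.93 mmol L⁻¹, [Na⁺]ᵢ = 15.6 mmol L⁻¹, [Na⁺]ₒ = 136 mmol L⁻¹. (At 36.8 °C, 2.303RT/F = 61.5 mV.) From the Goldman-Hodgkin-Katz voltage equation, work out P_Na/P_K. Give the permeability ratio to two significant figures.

18

Let α = P_Na/P_K. GHK: Vm = 61.5·log₁₀[(Kₒ + α·Naₒ)/(Kᵢ + α·Naᵢ)].
10^(Vm/61.5) = 10^(47.3/61.5) = 5.8763
So 5.8763·(Kᵢ + α·Naᵢ) = Kₒ + α·Naₒ → α = (5.8763·137.0 − 7.93) / (136.0 − 5.8763·15.6)
α = (805.1 − 7.93) / (136.0 − 91.67) = 797.1/44.33 = 17.98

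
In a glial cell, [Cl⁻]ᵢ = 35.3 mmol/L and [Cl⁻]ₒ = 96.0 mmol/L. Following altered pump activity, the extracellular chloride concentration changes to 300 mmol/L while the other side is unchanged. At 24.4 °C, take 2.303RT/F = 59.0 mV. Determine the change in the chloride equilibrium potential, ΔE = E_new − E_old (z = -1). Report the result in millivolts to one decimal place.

E_old = (59.0/-1)·log₁₀(96.0/35.3) = -25.64 mV
E_new = (59.0/-1)·log₁₀(300/35.3) = -54.83 mV
ΔE = -54.83 − (-25.64) = -29.20 mV

-29.2 mV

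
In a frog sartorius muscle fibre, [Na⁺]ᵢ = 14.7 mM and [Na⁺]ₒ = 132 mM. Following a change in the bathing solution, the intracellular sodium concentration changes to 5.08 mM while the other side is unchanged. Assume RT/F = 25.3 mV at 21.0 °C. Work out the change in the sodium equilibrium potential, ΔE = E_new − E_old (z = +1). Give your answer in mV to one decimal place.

26.9 mV

E_old = (25.3/1)·ln(132/14.7) = 55.53 mV
E_new = (25.3/1)·ln(132/5.08) = 82.41 mV
ΔE = 82.41 − (55.53) = 26.88 mV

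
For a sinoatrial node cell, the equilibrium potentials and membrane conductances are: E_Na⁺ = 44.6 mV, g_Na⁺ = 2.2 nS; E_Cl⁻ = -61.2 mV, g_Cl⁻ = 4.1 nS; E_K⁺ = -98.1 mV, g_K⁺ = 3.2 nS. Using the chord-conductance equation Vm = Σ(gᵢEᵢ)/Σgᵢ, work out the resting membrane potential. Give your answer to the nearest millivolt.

-49 mV

Σ gᵢEᵢ = 2.2·(44.6) + 4.1·(-61.2) + 3.2·(-98.1) = -466.72
Σ gᵢ = 2.2 + 4.1 + 3.2 = 9.5
Vm = -466.72 / 9.5 = -49.13 mV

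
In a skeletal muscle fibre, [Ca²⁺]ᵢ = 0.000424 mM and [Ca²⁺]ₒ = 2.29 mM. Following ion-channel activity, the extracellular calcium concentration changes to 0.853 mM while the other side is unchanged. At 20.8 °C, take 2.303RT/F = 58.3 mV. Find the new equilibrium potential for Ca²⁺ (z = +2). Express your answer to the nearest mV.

After the shift: [Ca²⁺]_out = 0.853, [Ca²⁺]_in = 0.000424 mM.
E_new = (58.3/2)·log₁₀(0.853/0.000424) = 29.15 · (3.3036) = 96.30 mV

96 mV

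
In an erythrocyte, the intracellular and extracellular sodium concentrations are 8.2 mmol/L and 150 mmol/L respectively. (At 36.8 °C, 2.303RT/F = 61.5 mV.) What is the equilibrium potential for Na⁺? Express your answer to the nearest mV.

E = (61.5/z) · log₁₀([Na⁺]_out/[Na⁺]_in) with z = +1.
= (61.5/1) · log₁₀(150/8.2) = 61.50 · log₁₀(18.29)
= 61.50 · (1.2623) = 77.63 mV

78 mV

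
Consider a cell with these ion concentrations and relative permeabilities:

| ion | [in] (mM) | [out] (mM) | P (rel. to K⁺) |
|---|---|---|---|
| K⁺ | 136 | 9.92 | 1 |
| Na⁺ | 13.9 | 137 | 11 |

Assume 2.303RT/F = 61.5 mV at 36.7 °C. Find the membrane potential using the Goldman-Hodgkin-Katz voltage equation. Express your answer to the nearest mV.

Vm = 61.5 · log₁₀[(Σ P·[cation]ₒ + Σ P·[anion]ᵢ) / (Σ P·[cation]ᵢ + Σ P·[anion]ₒ)]
Numerator = 1×9.92 + 11×137 = 1517
Denominator = 1×136 + 11×13.9 = 288.9
Vm = 61.5 · log₁₀(5.2507) = 61.5 × (0.7202) = 44.29 mV

44 mV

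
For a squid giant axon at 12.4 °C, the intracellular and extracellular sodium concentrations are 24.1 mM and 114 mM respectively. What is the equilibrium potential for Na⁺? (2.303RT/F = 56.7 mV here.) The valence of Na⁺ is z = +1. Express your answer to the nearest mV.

E = (56.7/z) · log₁₀([Na⁺]_out/[Na⁺]_in) with z = +1.
= (56.7/1) · log₁₀(114/24.1) = 56.70 · log₁₀(4.73)
= 56.70 · (0.6749) = 38.27 mV

38 mV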